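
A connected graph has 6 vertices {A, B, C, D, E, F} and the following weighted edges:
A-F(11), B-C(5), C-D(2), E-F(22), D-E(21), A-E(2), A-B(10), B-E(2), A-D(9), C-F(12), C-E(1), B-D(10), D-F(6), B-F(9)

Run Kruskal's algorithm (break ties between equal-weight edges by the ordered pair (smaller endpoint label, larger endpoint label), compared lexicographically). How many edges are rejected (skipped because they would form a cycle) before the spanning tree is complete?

1

Sort edges by weight, then run Kruskal:
C-E (1): add. Components now {A} {B} {C,E} {D} {F}
A-E (2): add. Components now {A,C,E} {B} {D} {F}
B-E (2): add. Components now {A,B,C,E} {D} {F}
C-D (2): add. Components now {A,B,C,D,E} {F}
B-C (5): skip — B and C already connected.
D-F (6): add. Components now {A,B,C,D,E,F}
Edges rejected before the tree was complete: 1.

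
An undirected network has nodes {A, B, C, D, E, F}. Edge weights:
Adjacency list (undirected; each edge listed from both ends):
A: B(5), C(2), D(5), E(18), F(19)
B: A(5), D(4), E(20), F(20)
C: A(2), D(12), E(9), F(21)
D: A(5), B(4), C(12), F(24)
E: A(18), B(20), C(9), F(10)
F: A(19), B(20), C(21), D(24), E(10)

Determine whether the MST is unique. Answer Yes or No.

Kruskal's algorithm — process edges by increasing weight (ties by edge label):
A-C (2): add. Components now {A,C} {B} {D} {E} {F}
B-D (4): add. Components now {A,C} {B,D} {E} {F}
A-B (5): add. Components now {A,B,C,D} {E} {F}
A-D (5): skip — A and D already connected.
C-E (9): add. Components now {A,B,C,D,E} {F}
E-F (10): add. Components now {A,B,C,D,E,F}
Non-tree edge A-D has weight 5, equal to the heaviest edge on its tree cycle — swapping gives another MST of the same weight. Not unique.

No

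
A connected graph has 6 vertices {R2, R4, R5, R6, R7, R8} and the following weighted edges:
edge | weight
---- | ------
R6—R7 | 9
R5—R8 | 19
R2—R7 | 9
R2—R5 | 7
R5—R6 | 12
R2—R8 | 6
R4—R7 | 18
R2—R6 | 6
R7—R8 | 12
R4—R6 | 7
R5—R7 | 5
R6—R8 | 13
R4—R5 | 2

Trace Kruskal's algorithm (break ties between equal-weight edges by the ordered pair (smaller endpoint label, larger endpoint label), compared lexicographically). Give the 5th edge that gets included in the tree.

R2-R5

Kruskal's algorithm — process edges by increasing weight (ties by edge label):
R4—R5 (2): add. Components now {R2} {R4,R5} {R8} {R6} {R7}
R5—R7 (5): add. Components now {R2} {R4,R5,R7} {R8} {R6}
R2—R6 (6): add. Components now {R2,R6} {R4,R5,R7} {R8}
R2—R8 (6): add. Components now {R2,R6,R8} {R4,R5,R7}
R2—R5 (7): add. Components now {R2,R4,R5,R6,R7,R8}
The 5th edge added is R2—R5.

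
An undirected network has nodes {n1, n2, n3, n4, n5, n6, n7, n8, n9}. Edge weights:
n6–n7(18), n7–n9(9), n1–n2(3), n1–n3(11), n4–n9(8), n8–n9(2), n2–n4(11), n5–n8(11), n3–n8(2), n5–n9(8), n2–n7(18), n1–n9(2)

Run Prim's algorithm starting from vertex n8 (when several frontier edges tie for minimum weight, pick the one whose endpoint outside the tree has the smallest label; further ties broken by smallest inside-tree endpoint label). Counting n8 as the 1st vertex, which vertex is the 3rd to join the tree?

n9

Grow the tree from n8 using Prim:
Step 1: frontier [n3–n8 2, n8–n9 2, n5–n8 11] → take n3–n8 (2); add n3.
Step 2: frontier [n1–n3 11, n8–n9 2, n5–n8 11] → take n8–n9 (2); add n9.
Step 3: frontier [n1–n3 11, n5–n8 11, n1–n9 2, n4–n9 8, n5–n9 8, n7–n9 9] → take n1–n9 (2); add n1.
Step 4: frontier [n1–n2 3, n5–n8 11, n4–n9 8, n5–n9 8, n7–n9 9] → take n1–n2 (3); add n2.
Step 5: frontier [n2–n4 11, n2–n7 18, n5–n8 11, n4–n9 8, n5–n9 8, n7–n9 9] → take n4–n9 (8); add n4.
Step 6: frontier [n2–n7 18, n5–n8 11, n5–n9 8, n7–n9 9] → take n5–n9 (8); add n5.
Step 7: frontier [n2–n7 18, n7–n9 9] → take n7–n9 (9); add n7.
Step 8: frontier [n6–n7 18] → take n6–n7 (18); add n6.
Vertex order: n8, n3, n9, n1, n2, n4, n5, n7, n6. The 3rd vertex is n9.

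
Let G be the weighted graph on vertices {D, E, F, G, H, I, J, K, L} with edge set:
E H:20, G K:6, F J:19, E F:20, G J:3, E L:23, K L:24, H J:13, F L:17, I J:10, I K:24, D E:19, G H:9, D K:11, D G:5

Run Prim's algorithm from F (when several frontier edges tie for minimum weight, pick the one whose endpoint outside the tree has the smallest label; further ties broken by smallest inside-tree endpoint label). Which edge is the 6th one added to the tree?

Prim, starting at F.
Step 1: cheapest edge leaving the tree is F L (17); add L.
Step 2: cheapest edge leaving the tree is F J (19); add J.
Step 3: cheapest edge leaving the tree is G J (3); add G.
Step 4: cheapest edge leaving the tree is D G (5); add D.
Step 5: cheapest edge leaving the tree is G K (6); add K.
Step 6: cheapest edge leaving the tree is G H (9); add H.
Step 7: cheapest edge leaving the tree is I J (10); add I.
Step 8: cheapest edge leaving the tree is D E (19); add E.
The 6th edge added is G H.

G-H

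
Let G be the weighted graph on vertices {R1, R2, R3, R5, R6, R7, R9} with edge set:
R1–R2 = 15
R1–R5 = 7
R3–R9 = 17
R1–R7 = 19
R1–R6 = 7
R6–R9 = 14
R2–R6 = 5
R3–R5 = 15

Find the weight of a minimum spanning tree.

67

Prim's algorithm from R6:
Step 1: frontier [R2–R6 5, R1–R6 7, R6–R9 14] → take R2–R6 (5); add R2.
Step 2: frontier [R1–R2 15, R1–R6 7, R6–R9 14] → take R1–R6 (7); add R1.
Step 3: frontier [R1–R5 7, R1–R7 19, R6–R9 14] → take R1–R5 (7); add R5.
Step 4: frontier [R1–R7 19, R3–R5 15, R6–R9 14] → take R6–R9 (14); add R9.
Step 5: frontier [R1–R7 19, R3–R5 15, R3–R9 17] → take R3–R5 (15); add R3.
Step 6: frontier [R1–R7 19] → take R1–R7 (19); add R7.
MST edges: R2–R6, R1–R6, R1–R5, R6–R9, R3–R5, R1–R7; total weight 5+7+7+14+15+19 = 67.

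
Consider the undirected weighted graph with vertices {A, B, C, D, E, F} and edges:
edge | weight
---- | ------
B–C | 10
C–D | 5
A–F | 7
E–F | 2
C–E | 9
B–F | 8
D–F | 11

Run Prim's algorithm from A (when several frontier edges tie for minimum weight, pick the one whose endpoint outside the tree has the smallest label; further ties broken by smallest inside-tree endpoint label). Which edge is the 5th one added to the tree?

C-D

Grow the tree from A using Prim:
Step 1: frontier [A–F 7] → take A–F (7); add F.
Step 2: frontier [E–F 2, B–F 8, D–F 11] → take E–F (2); add E.
Step 3: frontier [C–E 9, B–F 8, D–F 11] → take B–F (8); add B.
Step 4: frontier [B–C 10, C–E 9, D–F 11] → take C–E (9); add C.
Step 5: frontier [C–D 5, D–F 11] → take C–D (5); add D.
The 5th edge added is C–D.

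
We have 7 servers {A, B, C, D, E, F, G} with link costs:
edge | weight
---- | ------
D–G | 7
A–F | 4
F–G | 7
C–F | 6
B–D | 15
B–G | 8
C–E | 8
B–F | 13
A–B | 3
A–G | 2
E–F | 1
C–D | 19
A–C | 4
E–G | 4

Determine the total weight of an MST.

21

Sort edges by weight, then run Kruskal:
E–F (1): add — endpoints in different components.
A–G (2): add — endpoints in different components.
A–B (3): add — endpoints in different components.
A–C (4): add — endpoints in different components.
A–F (4): add — endpoints in different components.
E–G (4): skip — E and G already connected.
C–F (6): skip — C and F already connected.
D–G (7): add — endpoints in different components.
MST edges: E–F, A–G, A–B, A–C, A–F, D–G; total weight 1+2+3+4+4+7 = 21.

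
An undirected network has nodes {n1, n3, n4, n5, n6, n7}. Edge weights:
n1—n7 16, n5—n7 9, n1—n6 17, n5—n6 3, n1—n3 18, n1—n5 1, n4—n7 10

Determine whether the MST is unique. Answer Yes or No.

Yes

Sort edges by weight, then run Kruskal:
n1—n5 (1): add. Components now {n4} {n3} {n1,n5} {n6} {n7}
n5—n6 (3): add. Components now {n4} {n3} {n1,n5,n6} {n7}
n5—n7 (9): add. Components now {n4} {n3} {n1,n5,n6,n7}
n4—n7 (10): add. Components now {n1,n4,n5,n6,n7} {n3}
n1—n7 (16): skip — n1 and n7 already connected.
n1—n6 (17): skip — n6 and n1 already connected.
n1—n3 (18): add. Components now {n1,n3,n4,n5,n6,n7}
Every non-tree edge has weight strictly greater than the heaviest edge on the tree path between its endpoints, so the MST is unique.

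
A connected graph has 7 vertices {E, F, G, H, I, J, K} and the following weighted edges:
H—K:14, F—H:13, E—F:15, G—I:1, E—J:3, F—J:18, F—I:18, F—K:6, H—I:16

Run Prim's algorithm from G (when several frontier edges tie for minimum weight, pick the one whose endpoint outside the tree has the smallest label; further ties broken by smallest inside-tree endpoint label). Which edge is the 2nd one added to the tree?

Grow the tree from G using Prim:
Step 1: frontier [G—I 1] → take G—I (1); add I.
Step 2: frontier [H—I 16, F—I 18] → take H—I (16); add H.
Step 3: frontier [F—H 13, H—K 14, F—I 18] → take F—H (13); add F.
Step 4: frontier [F—K 6, E—F 15, F—J 18, H—K 14] → take F—K (6); add K.
Step 5: frontier [E—F 15, F—J 18] → take E—F (15); add E.
Step 6: frontier [E—J 3, F—J 18] → take E—J (3); add J.
The 2nd edge added is H—I.

H-I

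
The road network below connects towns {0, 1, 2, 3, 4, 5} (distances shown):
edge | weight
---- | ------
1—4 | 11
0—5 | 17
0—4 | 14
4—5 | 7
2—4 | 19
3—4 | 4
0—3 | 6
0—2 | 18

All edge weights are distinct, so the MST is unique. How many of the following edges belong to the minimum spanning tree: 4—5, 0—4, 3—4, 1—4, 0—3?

4

Sort edges by weight, then run Kruskal:
3—4 (4): add. Components now {0} {1} {2} {3,4} {5}
0—3 (6): add. Components now {0,3,4} {1} {2} {5}
4—5 (7): add. Components now {0,3,4,5} {1} {2}
1—4 (11): add. Components now {0,1,3,4,5} {2}
0—4 (14): skip — 0 and 4 already connected.
0—5 (17): skip — 0 and 5 already connected.
0—2 (18): add. Components now {0,1,2,3,4,5}
MST edge set: {3—4, 0—3, 4—5, 1—4, 0—2}.
Of the listed edges, {4—5, 3—4, 1—4, 0—3} are in the MST → 4.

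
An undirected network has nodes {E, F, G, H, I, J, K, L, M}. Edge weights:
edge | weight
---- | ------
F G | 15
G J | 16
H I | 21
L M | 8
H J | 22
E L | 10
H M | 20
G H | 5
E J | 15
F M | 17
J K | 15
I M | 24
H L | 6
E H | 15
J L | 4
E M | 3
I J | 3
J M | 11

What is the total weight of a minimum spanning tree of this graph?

Kruskal's algorithm — process edges by increasing weight (ties by edge label):
E M (3): add — endpoints in different components.
I J (3): add — endpoints in different components.
J L (4): add — endpoints in different components.
G H (5): add — endpoints in different components.
H L (6): add — endpoints in different components.
L M (8): add — endpoints in different components.
E L (10): skip — E and L already connected.
J M (11): skip — J and M already connected.
E H (15): skip — E and H already connected.
E J (15): skip — E and J already connected.
F G (15): add — endpoints in different components.
J K (15): add — endpoints in different components.
MST edges: E M, I J, J L, G H, H L, L M, F G, J K; total weight 3+3+4+5+6+8+15+15 = 59.

59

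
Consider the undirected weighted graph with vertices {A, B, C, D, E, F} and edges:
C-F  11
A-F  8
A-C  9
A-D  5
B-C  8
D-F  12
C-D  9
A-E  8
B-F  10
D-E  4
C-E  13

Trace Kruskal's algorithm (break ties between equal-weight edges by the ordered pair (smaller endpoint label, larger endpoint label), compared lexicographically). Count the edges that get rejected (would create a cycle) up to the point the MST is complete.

1

Sort edges by weight, then run Kruskal:
D-E (4): add — endpoints in different components.
A-D (5): add — endpoints in different components.
A-E (8): skip — A and E already connected.
A-F (8): add — endpoints in different components.
B-C (8): add — endpoints in different components.
A-C (9): add — endpoints in different components.
Edges rejected before the tree was complete: 1.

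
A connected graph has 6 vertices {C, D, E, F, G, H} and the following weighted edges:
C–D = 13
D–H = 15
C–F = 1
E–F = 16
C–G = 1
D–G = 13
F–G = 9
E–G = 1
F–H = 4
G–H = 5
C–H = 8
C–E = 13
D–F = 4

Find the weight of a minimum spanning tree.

11

Grow the tree from C using Prim:
Step 1: frontier [C–F 1, C–G 1, C–H 8, C–D 13, C–E 13] → take C–F (1); add F.
Step 2: frontier [C–G 1, C–H 8, C–D 13, C–E 13, D–F 4, F–H 4, F–G 9, E–F 16] → take C–G (1); add G.
Step 3: frontier [C–H 8, C–D 13, C–E 13, D–F 4, F–H 4, E–F 16, E–G 1, G–H 5, D–G 13] → take E–G (1); add E.
Step 4: frontier [C–H 8, C–D 13, D–F 4, F–H 4, G–H 5, D–G 13] → take D–F (4); add D.
Step 5: frontier [C–H 8, D–H 15, F–H 4, G–H 5] → take F–H (4); add H.
MST edges: C–F, C–G, E–G, D–F, F–H; total weight 1+1+1+4+4 = 11.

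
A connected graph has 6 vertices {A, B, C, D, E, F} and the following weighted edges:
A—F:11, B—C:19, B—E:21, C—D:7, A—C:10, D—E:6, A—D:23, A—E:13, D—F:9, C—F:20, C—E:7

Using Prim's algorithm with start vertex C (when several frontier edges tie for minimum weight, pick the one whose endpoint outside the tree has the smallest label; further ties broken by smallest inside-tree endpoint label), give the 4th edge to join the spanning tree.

Prim's algorithm from C:
Step 1: frontier [C—D 7, C—E 7, A—C 10, B—C 19, C—F 20] → take C—D (7); add D.
Step 2: frontier [C—E 7, A—C 10, B—C 19, C—F 20, D—E 6, D—F 9, A—D 23] → take D—E (6); add E.
Step 3: frontier [A—C 10, B—C 19, C—F 20, D—F 9, A—D 23, A—E 13, B—E 21] → take D—F (9); add F.
Step 4: frontier [A—C 10, B—C 19, A—D 23, A—E 13, B—E 21, A—F 11] → take A—C (10); add A.
Step 5: frontier [B—C 19, B—E 21] → take B—C (19); add B.
The 4th edge added is A—C.

A-C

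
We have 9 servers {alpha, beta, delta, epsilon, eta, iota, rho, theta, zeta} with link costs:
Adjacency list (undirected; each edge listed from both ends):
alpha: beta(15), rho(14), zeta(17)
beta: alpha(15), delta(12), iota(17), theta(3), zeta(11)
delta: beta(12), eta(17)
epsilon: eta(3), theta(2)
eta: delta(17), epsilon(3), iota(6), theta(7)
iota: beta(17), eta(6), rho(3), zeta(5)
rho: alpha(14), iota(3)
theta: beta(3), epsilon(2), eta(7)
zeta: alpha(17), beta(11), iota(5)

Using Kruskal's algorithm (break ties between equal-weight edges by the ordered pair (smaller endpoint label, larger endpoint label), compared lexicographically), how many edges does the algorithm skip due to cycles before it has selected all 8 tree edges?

2

Kruskal: consider edges lightest-first.
epsilon—theta (2): add — endpoints in different components.
beta—theta (3): add — endpoints in different components.
epsilon—eta (3): add — endpoints in different components.
iota—rho (3): add — endpoints in different components.
iota—zeta (5): add — endpoints in different components.
eta—iota (6): add — endpoints in different components.
eta—theta (7): skip — theta and eta already connected.
beta—zeta (11): skip — beta and zeta already connected.
beta—delta (12): add — endpoints in different components.
alpha—rho (14): add — endpoints in different components.
Edges rejected before the tree was complete: 2.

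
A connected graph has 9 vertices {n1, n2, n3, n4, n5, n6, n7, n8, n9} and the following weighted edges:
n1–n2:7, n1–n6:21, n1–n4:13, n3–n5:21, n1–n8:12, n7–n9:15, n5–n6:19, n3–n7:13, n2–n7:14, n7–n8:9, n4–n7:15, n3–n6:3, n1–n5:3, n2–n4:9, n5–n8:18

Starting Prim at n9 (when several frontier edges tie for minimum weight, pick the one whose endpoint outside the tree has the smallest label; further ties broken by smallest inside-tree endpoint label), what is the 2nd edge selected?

n7-n8

Prim's algorithm from n9:
Step 1: cheapest edge leaving the tree is n7–n9 (15); add n7.
Step 2: cheapest edge leaving the tree is n7–n8 (9); add n8.
Step 3: cheapest edge leaving the tree is n1–n8 (12); add n1.
Step 4: cheapest edge leaving the tree is n1–n5 (3); add n5.
Step 5: cheapest edge leaving the tree is n1–n2 (7); add n2.
Step 6: cheapest edge leaving the tree is n2–n4 (9); add n4.
Step 7: cheapest edge leaving the tree is n3–n7 (13); add n3.
Step 8: cheapest edge leaving the tree is n3–n6 (3); add n6.
The 2nd edge added is n7–n8.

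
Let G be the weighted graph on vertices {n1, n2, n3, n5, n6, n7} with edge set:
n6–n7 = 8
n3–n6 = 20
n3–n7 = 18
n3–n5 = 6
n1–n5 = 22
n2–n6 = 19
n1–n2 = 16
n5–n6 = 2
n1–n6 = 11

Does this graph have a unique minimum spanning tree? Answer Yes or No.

Kruskal's algorithm — process edges by increasing weight (ties by edge label):
n5–n6 (2): add — endpoints in different components.
n3–n5 (6): add — endpoints in different components.
n6–n7 (8): add — endpoints in different components.
n1–n6 (11): add — endpoints in different components.
n1–n2 (16): add — endpoints in different components.
Every non-tree edge has weight strictly greater than the heaviest edge on the tree path between its endpoints, so the MST is unique.

Yes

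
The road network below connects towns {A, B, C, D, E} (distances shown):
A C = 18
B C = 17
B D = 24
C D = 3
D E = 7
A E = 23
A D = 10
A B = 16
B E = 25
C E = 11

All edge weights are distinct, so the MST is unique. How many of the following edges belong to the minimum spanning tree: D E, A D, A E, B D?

2

Kruskal: consider edges lightest-first.
C D (3): add. Components now {A} {B} {C,D} {E}
D E (7): add. Components now {A} {B} {C,D,E}
A D (10): add. Components now {A,C,D,E} {B}
C E (11): skip — C and E already connected.
A B (16): add. Components now {A,B,C,D,E}
MST edge set: {C D, D E, A D, A B}.
Of the listed edges, {D E, A D} are in the MST → 2.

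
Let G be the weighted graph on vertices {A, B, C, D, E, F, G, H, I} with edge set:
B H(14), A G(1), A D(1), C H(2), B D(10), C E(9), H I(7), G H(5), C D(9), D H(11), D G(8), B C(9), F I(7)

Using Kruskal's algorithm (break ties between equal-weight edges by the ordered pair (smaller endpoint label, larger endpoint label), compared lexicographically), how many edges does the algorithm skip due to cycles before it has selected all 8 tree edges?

2

Kruskal: consider edges lightest-first.
A D (1): add — endpoints in different components.
A G (1): add — endpoints in different components.
C H (2): add — endpoints in different components.
G H (5): add — endpoints in different components.
F I (7): add — endpoints in different components.
H I (7): add — endpoints in different components.
D G (8): skip — D and G already connected.
B C (9): add — endpoints in different components.
C D (9): skip — C and D already connected.
C E (9): add — endpoints in different components.
Edges rejected before the tree was complete: 2.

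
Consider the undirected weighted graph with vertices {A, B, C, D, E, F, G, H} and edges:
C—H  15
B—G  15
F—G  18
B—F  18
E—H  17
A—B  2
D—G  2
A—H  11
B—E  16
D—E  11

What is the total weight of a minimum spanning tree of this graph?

Kruskal: consider edges lightest-first.
A—B (2): add — endpoints in different components.
D—G (2): add — endpoints in different components.
A—H (11): add — endpoints in different components.
D—E (11): add — endpoints in different components.
B—G (15): add — endpoints in different components.
C—H (15): add — endpoints in different components.
B—E (16): skip — B and E already connected.
E—H (17): skip — E and H already connected.
B—F (18): add — endpoints in different components.
MST edges: A—B, D—G, A—H, D—E, B—G, C—H, B—F; total weight 2+2+11+11+15+15+18 = 74.

74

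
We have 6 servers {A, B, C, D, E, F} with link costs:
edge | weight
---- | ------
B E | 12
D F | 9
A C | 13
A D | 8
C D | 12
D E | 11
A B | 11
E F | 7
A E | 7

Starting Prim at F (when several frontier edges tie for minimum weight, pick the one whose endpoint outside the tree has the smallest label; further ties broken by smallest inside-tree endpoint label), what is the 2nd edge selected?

Prim's algorithm from F:
Step 1: cheapest edge leaving the tree is E F (7); add E.
Step 2: cheapest edge leaving the tree is A E (7); add A.
Step 3: cheapest edge leaving the tree is A D (8); add D.
Step 4: cheapest edge leaving the tree is A B (11); add B.
Step 5: cheapest edge leaving the tree is C D (12); add C.
The 2nd edge added is A E.

A-E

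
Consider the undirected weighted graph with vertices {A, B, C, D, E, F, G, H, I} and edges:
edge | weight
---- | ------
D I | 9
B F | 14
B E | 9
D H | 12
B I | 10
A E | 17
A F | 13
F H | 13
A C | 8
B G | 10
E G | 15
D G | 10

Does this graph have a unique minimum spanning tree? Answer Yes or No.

Kruskal's algorithm — process edges by increasing weight (ties by edge label):
A C (8): add — endpoints in different components.
B E (9): add — endpoints in different components.
D I (9): add — endpoints in different components.
B G (10): add — endpoints in different components.
B I (10): add — endpoints in different components.
D G (10): skip — D and G already connected.
D H (12): add — endpoints in different components.
A F (13): add — endpoints in different components.
F H (13): add — endpoints in different components.
Non-tree edge D G has weight 10, equal to the heaviest edge on its tree cycle — swapping gives another MST of the same weight. Not unique.

No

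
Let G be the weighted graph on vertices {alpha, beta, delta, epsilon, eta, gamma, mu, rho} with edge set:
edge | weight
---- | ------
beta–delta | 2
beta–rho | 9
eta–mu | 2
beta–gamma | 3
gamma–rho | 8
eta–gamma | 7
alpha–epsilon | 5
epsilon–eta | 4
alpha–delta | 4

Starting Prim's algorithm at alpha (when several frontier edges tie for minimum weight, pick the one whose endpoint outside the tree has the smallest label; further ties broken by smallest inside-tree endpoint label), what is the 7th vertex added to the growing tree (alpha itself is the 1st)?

mu

Prim, starting at alpha.
Step 1: frontier [alpha–delta 4, alpha–epsilon 5] → take alpha–delta (4); add delta.
Step 2: frontier [alpha–epsilon 5, beta–delta 2] → take beta–delta (2); add beta.
Step 3: frontier [alpha–epsilon 5, beta–gamma 3, beta–rho 9] → take beta–gamma (3); add gamma.
Step 4: frontier [alpha–epsilon 5, beta–rho 9, eta–gamma 7, gamma–rho 8] → take alpha–epsilon (5); add epsilon.
Step 5: frontier [beta–rho 9, epsilon–eta 4, eta–gamma 7, gamma–rho 8] → take epsilon–eta (4); add eta.
Step 6: frontier [beta–rho 9, eta–mu 2, gamma–rho 8] → take eta–mu (2); add mu.
Step 7: frontier [beta–rho 9, gamma–rho 8] → take gamma–rho (8); add rho.
Vertex order: alpha, delta, beta, gamma, epsilon, eta, mu, rho. The 7th vertex is mu.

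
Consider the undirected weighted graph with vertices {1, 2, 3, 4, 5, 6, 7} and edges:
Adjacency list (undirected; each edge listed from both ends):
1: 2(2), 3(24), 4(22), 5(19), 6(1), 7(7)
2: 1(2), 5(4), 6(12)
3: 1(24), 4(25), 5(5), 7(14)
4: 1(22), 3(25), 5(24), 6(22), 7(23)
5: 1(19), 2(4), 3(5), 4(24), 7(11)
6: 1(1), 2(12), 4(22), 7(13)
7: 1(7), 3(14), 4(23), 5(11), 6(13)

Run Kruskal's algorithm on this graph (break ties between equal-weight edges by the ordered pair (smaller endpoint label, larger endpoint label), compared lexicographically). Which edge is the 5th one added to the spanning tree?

1-7

Sort edges by weight, then run Kruskal:
1—6 (1): add — endpoints in different components.
1—2 (2): add — endpoints in different components.
2—5 (4): add — endpoints in different components.
3—5 (5): add — endpoints in different components.
1—7 (7): add — endpoints in different components.
5—7 (11): skip — 5 and 7 already connected.
2—6 (12): skip — 2 and 6 already connected.
6—7 (13): skip — 6 and 7 already connected.
3—7 (14): skip — 3 and 7 already connected.
1—5 (19): skip — 1 and 5 already connected.
1—4 (22): add — endpoints in different components.
The 5th edge added is 1—7.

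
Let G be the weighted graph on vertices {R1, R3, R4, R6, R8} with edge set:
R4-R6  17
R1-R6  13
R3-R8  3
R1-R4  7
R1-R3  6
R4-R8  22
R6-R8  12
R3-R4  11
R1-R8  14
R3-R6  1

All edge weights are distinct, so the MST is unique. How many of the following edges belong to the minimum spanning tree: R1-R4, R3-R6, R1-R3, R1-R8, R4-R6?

3

Kruskal's algorithm — process edges by increasing weight (ties by edge label):
R3-R6 (1): add — endpoints in different components.
R3-R8 (3): add — endpoints in different components.
R1-R3 (6): add — endpoints in different components.
R1-R4 (7): add — endpoints in different components.
MST edge set: {R3-R6, R3-R8, R1-R3, R1-R4}.
Of the listed edges, {R1-R4, R3-R6, R1-R3} are in the MST → 3.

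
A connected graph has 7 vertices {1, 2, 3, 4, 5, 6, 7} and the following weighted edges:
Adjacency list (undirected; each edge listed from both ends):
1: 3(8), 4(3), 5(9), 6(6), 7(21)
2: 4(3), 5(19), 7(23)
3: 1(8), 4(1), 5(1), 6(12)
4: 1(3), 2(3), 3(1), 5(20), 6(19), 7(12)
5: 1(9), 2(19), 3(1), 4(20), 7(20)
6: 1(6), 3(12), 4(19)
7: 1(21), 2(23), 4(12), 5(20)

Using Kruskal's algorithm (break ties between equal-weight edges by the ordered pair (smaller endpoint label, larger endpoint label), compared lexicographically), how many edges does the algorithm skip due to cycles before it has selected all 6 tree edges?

Sort edges by weight, then run Kruskal:
3—4 (1): add. Components now {1} {2} {3,4} {5} {6} {7}
3—5 (1): add. Components now {1} {2} {3,4,5} {6} {7}
1—4 (3): add. Components now {1,3,4,5} {2} {6} {7}
2—4 (3): add. Components now {1,2,3,4,5} {6} {7}
1—6 (6): add. Components now {1,2,3,4,5,6} {7}
1—3 (8): skip — 1 and 3 already connected.
1—5 (9): skip — 1 and 5 already connected.
3—6 (12): skip — 3 and 6 already connected.
4—7 (12): add. Components now {1,2,3,4,5,6,7}
Edges rejected before the tree was complete: 3.

3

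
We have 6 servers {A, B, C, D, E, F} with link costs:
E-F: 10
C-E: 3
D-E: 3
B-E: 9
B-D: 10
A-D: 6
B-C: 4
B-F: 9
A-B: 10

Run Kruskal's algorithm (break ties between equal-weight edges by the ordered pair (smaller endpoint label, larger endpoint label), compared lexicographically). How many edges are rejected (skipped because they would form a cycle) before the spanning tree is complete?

1

Sort edges by weight, then run Kruskal:
C-E (3): add. Components now {A} {B} {C,E} {D} {F}
D-E (3): add. Components now {A} {B} {C,D,E} {F}
B-C (4): add. Components now {A} {B,C,D,E} {F}
A-D (6): add. Components now {A,B,C,D,E} {F}
B-E (9): skip — B and E already connected.
B-F (9): add. Components now {A,B,C,D,E,F}
Edges rejected before the tree was complete: 1.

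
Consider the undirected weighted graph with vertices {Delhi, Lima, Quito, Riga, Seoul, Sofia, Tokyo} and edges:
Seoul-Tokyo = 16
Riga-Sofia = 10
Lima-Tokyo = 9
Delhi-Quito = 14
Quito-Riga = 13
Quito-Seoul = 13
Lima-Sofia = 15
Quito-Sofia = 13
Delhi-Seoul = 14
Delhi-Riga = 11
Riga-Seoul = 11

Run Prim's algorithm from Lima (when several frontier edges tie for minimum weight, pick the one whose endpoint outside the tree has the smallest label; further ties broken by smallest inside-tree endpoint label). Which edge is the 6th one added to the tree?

Quito-Riga

Prim's algorithm from Lima:
Step 1: frontier [Lima-Tokyo 9, Lima-Sofia 15] → take Lima-Tokyo (9); add Tokyo.
Step 2: frontier [Lima-Sofia 15, Seoul-Tokyo 16] → take Lima-Sofia (15); add Sofia.
Step 3: frontier [Riga-Sofia 10, Quito-Sofia 13, Seoul-Tokyo 16] → take Riga-Sofia (10); add Riga.
Step 4: frontier [Delhi-Riga 11, Riga-Seoul 11, Quito-Riga 13, Quito-Sofia 13, Seoul-Tokyo 16] → take Delhi-Riga (11); add Delhi.
Step 5: frontier [Delhi-Quito 14, Delhi-Seoul 14, Riga-Seoul 11, Quito-Riga 13, Quito-Sofia 13, Seoul-Tokyo 16] → take Riga-Seoul (11); add Seoul.
Step 6: frontier [Delhi-Quito 14, Quito-Riga 13, Quito-Seoul 13, Quito-Sofia 13] → take Quito-Riga (13); add Quito.
The 6th edge added is Quito-Riga.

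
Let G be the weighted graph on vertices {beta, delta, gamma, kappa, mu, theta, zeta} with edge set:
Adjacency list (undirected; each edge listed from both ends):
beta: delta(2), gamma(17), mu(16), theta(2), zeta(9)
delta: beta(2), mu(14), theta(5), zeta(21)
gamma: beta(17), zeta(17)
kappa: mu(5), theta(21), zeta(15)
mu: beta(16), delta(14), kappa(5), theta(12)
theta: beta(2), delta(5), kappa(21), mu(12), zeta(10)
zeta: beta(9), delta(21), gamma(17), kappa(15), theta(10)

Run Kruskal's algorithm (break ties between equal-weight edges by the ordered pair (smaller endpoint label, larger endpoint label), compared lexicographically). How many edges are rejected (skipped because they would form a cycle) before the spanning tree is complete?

Kruskal's algorithm — process edges by increasing weight (ties by edge label):
beta–delta (2): add — endpoints in different components.
beta–theta (2): add — endpoints in different components.
delta–theta (5): skip — theta and delta already connected.
kappa–mu (5): add — endpoints in different components.
beta–zeta (9): add — endpoints in different components.
theta–zeta (10): skip — theta and zeta already connected.
mu–theta (12): add — endpoints in different components.
delta–mu (14): skip — mu and delta already connected.
kappa–zeta (15): skip — kappa and zeta already connected.
beta–mu (16): skip — mu and beta already connected.
beta–gamma (17): add — endpoints in different components.
Edges rejected before the tree was complete: 5.

5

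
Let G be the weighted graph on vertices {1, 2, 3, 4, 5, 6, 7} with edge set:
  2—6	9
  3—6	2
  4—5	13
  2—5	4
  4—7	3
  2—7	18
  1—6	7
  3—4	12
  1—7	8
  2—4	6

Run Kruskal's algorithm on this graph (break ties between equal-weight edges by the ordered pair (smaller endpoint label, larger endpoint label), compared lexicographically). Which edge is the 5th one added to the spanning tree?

1-6

Kruskal's algorithm — process edges by increasing weight (ties by edge label):
3—6 (2): add. Components now {1} {2} {3,6} {4} {5} {7}
4—7 (3): add. Components now {1} {2} {3,6} {4,7} {5}
2—5 (4): add. Components now {1} {2,5} {3,6} {4,7}
2—4 (6): add. Components now {1} {2,4,5,7} {3,6}
1—6 (7): add. Components now {1,3,6} {2,4,5,7}
1—7 (8): add. Components now {1,2,3,4,5,6,7}
The 5th edge added is 1—6.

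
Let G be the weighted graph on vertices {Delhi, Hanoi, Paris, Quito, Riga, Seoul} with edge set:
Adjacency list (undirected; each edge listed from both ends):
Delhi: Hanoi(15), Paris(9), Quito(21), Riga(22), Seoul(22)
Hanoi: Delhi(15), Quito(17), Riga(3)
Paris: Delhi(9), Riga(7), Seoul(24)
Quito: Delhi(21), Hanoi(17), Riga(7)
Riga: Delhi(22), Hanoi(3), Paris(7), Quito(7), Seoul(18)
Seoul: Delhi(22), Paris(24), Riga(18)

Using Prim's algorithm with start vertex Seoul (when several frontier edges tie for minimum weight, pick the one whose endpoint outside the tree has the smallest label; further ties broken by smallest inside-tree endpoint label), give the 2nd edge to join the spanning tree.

Hanoi-Riga

Prim's algorithm from Seoul:
Step 1: cheapest edge leaving the tree is Riga—Seoul (18); add Riga.
Step 2: cheapest edge leaving the tree is Hanoi—Riga (3); add Hanoi.
Step 3: cheapest edge leaving the tree is Paris—Riga (7); add Paris.
Step 4: cheapest edge leaving the tree is Quito—Riga (7); add Quito.
Step 5: cheapest edge leaving the tree is Delhi—Paris (9); add Delhi.
The 2nd edge added is Hanoi—Riga.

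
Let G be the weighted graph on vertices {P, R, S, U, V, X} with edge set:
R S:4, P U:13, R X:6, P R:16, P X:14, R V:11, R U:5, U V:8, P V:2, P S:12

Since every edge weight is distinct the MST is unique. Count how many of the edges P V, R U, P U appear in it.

2

Kruskal's algorithm — process edges by increasing weight (ties by edge label):
P V (2): add — endpoints in different components.
R S (4): add — endpoints in different components.
R U (5): add — endpoints in different components.
R X (6): add — endpoints in different components.
U V (8): add — endpoints in different components.
MST edge set: {P V, R S, R U, R X, U V}.
Of the listed edges, {P V, R U} are in the MST → 2.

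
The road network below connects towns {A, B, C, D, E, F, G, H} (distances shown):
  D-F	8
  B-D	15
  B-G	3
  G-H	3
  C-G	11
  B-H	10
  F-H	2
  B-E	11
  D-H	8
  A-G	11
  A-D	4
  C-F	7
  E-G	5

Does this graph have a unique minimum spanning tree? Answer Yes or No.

Kruskal's algorithm — process edges by increasing weight (ties by edge label):
F-H (2): add — endpoints in different components.
B-G (3): add — endpoints in different components.
G-H (3): add — endpoints in different components.
A-D (4): add — endpoints in different components.
E-G (5): add — endpoints in different components.
C-F (7): add — endpoints in different components.
D-F (8): add — endpoints in different components.
Non-tree edge D-H has weight 8, equal to the heaviest edge on its tree cycle — swapping gives another MST of the same weight. Not unique.

No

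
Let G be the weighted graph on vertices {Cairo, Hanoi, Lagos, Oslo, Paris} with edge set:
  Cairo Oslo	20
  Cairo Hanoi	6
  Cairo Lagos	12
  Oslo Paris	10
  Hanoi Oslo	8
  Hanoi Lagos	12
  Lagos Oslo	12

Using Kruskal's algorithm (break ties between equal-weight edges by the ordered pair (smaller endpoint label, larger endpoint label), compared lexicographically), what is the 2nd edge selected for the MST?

Kruskal's algorithm — process edges by increasing weight (ties by edge label):
Cairo Hanoi (6): add. Components now {Paris} {Oslo} {Lagos} {Cairo,Hanoi}
Hanoi Oslo (8): add. Components now {Paris} {Cairo,Hanoi,Oslo} {Lagos}
Oslo Paris (10): add. Components now {Cairo,Hanoi,Oslo,Paris} {Lagos}
Cairo Lagos (12): add. Components now {Cairo,Hanoi,Lagos,Oslo,Paris}
The 2nd edge added is Hanoi Oslo.

Hanoi-Oslo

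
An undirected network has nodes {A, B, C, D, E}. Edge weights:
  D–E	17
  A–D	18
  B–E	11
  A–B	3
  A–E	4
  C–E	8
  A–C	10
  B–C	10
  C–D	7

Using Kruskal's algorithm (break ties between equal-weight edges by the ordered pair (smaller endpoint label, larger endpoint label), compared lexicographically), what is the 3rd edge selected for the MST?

Kruskal: consider edges lightest-first.
A–B (3): add. Components now {A,B} {C} {D} {E}
A–E (4): add. Components now {A,B,E} {C} {D}
C–D (7): add. Components now {A,B,E} {C,D}
C–E (8): add. Components now {A,B,C,D,E}
The 3rd edge added is C–D.

C-D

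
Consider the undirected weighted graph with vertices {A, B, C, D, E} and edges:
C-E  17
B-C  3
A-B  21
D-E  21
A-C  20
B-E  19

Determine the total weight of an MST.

61

Kruskal: consider edges lightest-first.
B-C (3): add — endpoints in different components.
C-E (17): add — endpoints in different components.
B-E (19): skip — B and E already connected.
A-C (20): add — endpoints in different components.
A-B (21): skip — A and B already connected.
D-E (21): add — endpoints in different components.
MST edges: B-C, C-E, A-C, D-E; total weight 3+17+20+21 = 61.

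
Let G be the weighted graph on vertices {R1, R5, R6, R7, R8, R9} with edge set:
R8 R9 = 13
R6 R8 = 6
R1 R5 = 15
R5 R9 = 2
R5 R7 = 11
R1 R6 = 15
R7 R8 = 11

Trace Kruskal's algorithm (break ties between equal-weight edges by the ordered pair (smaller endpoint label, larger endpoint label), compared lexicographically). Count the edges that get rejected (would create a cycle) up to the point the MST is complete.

1

Kruskal: consider edges lightest-first.
R5 R9 (2): add. Components now {R7} {R6} {R8} {R5,R9} {R1}
R6 R8 (6): add. Components now {R7} {R6,R8} {R5,R9} {R1}
R5 R7 (11): add. Components now {R5,R7,R9} {R6,R8} {R1}
R7 R8 (11): add. Components now {R5,R6,R7,R8,R9} {R1}
R8 R9 (13): skip — R8 and R9 already connected.
R1 R5 (15): add. Components now {R1,R5,R6,R7,R8,R9}
Edges rejected before the tree was complete: 1.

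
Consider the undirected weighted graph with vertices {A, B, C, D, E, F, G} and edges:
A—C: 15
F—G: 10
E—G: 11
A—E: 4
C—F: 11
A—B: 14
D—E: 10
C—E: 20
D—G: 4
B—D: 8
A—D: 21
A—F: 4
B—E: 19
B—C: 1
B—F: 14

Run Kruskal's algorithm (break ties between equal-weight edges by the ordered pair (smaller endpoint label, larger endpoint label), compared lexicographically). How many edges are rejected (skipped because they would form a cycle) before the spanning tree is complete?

Kruskal: consider edges lightest-first.
B—C (1): add. Components now {A} {B,C} {D} {E} {F} {G}
A—E (4): add. Components now {A,E} {B,C} {D} {F} {G}
A—F (4): add. Components now {A,E,F} {B,C} {D} {G}
D—G (4): add. Components now {A,E,F} {B,C} {D,G}
B—D (8): add. Components now {A,E,F} {B,C,D,G}
D—E (10): add. Components now {A,B,C,D,E,F,G}
Edges rejected before the tree was complete: 0.

0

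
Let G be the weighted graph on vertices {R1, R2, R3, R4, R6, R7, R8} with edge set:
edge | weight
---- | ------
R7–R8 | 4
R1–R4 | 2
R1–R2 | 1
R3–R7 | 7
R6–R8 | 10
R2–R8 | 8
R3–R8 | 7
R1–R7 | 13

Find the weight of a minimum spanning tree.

32

Grow the tree from R1 using Prim:
Step 1: cheapest edge leaving the tree is R1–R2 (1); add R2.
Step 2: cheapest edge leaving the tree is R1–R4 (2); add R4.
Step 3: cheapest edge leaving the tree is R2–R8 (8); add R8.
Step 4: cheapest edge leaving the tree is R7–R8 (4); add R7.
Step 5: cheapest edge leaving the tree is R3–R7 (7); add R3.
Step 6: cheapest edge leaving the tree is R6–R8 (10); add R6.
MST edges: R1–R2, R1–R4, R2–R8, R7–R8, R3–R7, R6–R8; total weight 1+2+8+4+7+10 = 32.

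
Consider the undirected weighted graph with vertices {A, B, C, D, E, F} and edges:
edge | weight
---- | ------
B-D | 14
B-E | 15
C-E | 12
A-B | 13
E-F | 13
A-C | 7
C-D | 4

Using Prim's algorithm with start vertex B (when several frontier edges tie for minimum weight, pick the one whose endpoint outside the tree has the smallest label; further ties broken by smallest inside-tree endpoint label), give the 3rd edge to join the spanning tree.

C-D

Prim, starting at B.
Step 1: frontier [A-B 13, B-D 14, B-E 15] → take A-B (13); add A.
Step 2: frontier [A-C 7, B-D 14, B-E 15] → take A-C (7); add C.
Step 3: frontier [B-D 14, B-E 15, C-D 4, C-E 12] → take C-D (4); add D.
Step 4: frontier [B-E 15, C-E 12] → take C-E (12); add E.
Step 5: frontier [E-F 13] → take E-F (13); add F.
The 3rd edge added is C-D.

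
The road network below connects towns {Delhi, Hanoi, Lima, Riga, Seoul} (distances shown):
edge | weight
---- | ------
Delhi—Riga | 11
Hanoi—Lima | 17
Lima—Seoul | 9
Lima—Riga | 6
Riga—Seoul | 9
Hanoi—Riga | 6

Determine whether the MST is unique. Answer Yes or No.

No

Kruskal's algorithm — process edges by increasing weight (ties by edge label):
Hanoi—Riga (6): add. Components now {Hanoi,Riga} {Seoul} {Lima} {Delhi}
Lima—Riga (6): add. Components now {Hanoi,Lima,Riga} {Seoul} {Delhi}
Lima—Seoul (9): add. Components now {Hanoi,Lima,Riga,Seoul} {Delhi}
Riga—Seoul (9): skip — Seoul and Riga already connected.
Delhi—Riga (11): add. Components now {Delhi,Hanoi,Lima,Riga,Seoul}
Non-tree edge Riga—Seoul has weight 9, equal to the heaviest edge on its tree cycle — swapping gives another MST of the same weight. Not unique.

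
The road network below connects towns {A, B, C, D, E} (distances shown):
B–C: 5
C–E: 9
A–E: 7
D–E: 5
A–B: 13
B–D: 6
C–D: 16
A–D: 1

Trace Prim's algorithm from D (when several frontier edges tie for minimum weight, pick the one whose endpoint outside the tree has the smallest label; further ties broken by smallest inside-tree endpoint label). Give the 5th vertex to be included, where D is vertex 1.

C

Prim, starting at D.
Step 1: frontier [A–D 1, D–E 5, B–D 6, C–D 16] → take A–D (1); add A.
Step 2: frontier [A–E 7, A–B 13, D–E 5, B–D 6, C–D 16] → take D–E (5); add E.
Step 3: frontier [A–B 13, B–D 6, C–D 16, C–E 9] → take B–D (6); add B.
Step 4: frontier [B–C 5, C–D 16, C–E 9] → take B–C (5); add C.
Vertex order: D, A, E, B, C. The 5th vertex is C.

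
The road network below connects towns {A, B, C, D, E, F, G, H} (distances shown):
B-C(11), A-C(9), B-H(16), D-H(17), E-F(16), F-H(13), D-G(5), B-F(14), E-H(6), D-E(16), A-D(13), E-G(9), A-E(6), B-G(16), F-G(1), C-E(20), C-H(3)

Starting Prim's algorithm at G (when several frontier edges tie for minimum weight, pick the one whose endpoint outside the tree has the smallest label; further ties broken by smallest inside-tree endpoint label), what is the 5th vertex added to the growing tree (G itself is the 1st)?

Grow the tree from G using Prim:
Step 1: cheapest edge leaving the tree is F-G (1); add F.
Step 2: cheapest edge leaving the tree is D-G (5); add D.
Step 3: cheapest edge leaving the tree is E-G (9); add E.
Step 4: cheapest edge leaving the tree is A-E (6); add A.
Step 5: cheapest edge leaving the tree is E-H (6); add H.
Step 6: cheapest edge leaving the tree is C-H (3); add C.
Step 7: cheapest edge leaving the tree is B-C (11); add B.
Vertex order: G, F, D, E, A, H, C, B. The 5th vertex is A.

A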